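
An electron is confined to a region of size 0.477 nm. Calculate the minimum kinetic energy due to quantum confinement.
41.863 meV

Using the uncertainty principle:

1. Position uncertainty: Δx ≈ 4.770e-10 m
2. Minimum momentum uncertainty: Δp = ℏ/(2Δx) = 1.105e-25 kg·m/s
3. Minimum kinetic energy:
   KE = (Δp)²/(2m) = (1.105e-25)²/(2 × 9.109e-31 kg)
   KE = 6.707e-21 J = 41.863 meV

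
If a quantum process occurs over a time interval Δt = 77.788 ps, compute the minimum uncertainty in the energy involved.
4.231 μeV

Using the energy-time uncertainty principle:
ΔEΔt ≥ ℏ/2

The minimum uncertainty in energy is:
ΔE_min = ℏ/(2Δt)
ΔE_min = (1.055e-34 J·s) / (2 × 7.779e-11 s)
ΔE_min = 6.778e-25 J = 4.231 μeV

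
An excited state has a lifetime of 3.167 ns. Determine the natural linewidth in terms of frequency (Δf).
25.127 MHz

Using the energy-time uncertainty principle and E = hf:
ΔEΔt ≥ ℏ/2
hΔf·Δt ≥ ℏ/2

The minimum frequency uncertainty is:
Δf = ℏ/(2hτ) = 1/(4πτ)
Δf = 1/(4π × 3.167e-09 s)
Δf = 2.513e+07 Hz = 25.127 MHz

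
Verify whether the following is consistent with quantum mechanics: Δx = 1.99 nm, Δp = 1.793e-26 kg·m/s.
No, it violates the uncertainty principle (impossible measurement).

Calculate the product ΔxΔp:
ΔxΔp = (1.990e-09 m) × (1.793e-26 kg·m/s)
ΔxΔp = 3.568e-35 J·s

Compare to the minimum allowed value ℏ/2:
ℏ/2 = 5.273e-35 J·s

Since ΔxΔp = 3.568e-35 J·s < 5.273e-35 J·s = ℏ/2,
the measurement violates the uncertainty principle.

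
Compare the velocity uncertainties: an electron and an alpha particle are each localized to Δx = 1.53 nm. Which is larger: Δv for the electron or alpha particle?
The electron has the larger minimum velocity uncertainty, by a ratio of 7294.3.

For both particles, Δp_min = ℏ/(2Δx) = 3.446e-26 kg·m/s (same for both).

The velocity uncertainty is Δv = Δp/m:
- electron: Δv = 3.446e-26 / 9.109e-31 = 3.783e+04 m/s = 37.833 km/s
- alpha particle: Δv = 3.446e-26 / 6.645e-27 = 5.187e+00 m/s = 5.187 m/s

Ratio: 3.783e+04 / 5.187e+00 = 7294.3

The lighter particle has larger velocity uncertainty because Δv ∝ 1/m.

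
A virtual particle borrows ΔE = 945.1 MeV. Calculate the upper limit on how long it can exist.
3.482 × 10^-25 s

Using the energy-time uncertainty principle:
ΔEΔt ≥ ℏ/2

For a virtual particle borrowing energy ΔE, the maximum lifetime is:
Δt_max = ℏ/(2ΔE)

Converting energy:
ΔE = 945.1 MeV = 1.514e-10 J

Δt_max = (1.055e-34 J·s) / (2 × 1.514e-10 J)
Δt_max = 3.482e-25 s = 3.482 × 10^-25 s

Virtual particles with higher borrowed energy exist for shorter times.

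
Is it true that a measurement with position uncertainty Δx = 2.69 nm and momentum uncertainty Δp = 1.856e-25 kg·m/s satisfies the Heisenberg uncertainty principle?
Yes, it satisfies the uncertainty principle.

Calculate the product ΔxΔp:
ΔxΔp = (2.690e-09 m) × (1.856e-25 kg·m/s)
ΔxΔp = 4.993e-34 J·s

Compare to the minimum allowed value ℏ/2:
ℏ/2 = 5.273e-35 J·s

Since ΔxΔp = 4.993e-34 J·s ≥ 5.273e-35 J·s = ℏ/2,
the measurement satisfies the uncertainty principle.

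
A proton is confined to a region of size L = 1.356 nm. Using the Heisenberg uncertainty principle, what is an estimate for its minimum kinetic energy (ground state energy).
2.821 μeV

Using the uncertainty principle to estimate ground state energy:

1. The position uncertainty is approximately the confinement size:
   Δx ≈ L = 1.356e-09 m

2. From ΔxΔp ≥ ℏ/2, the minimum momentum uncertainty is:
   Δp ≈ ℏ/(2L) = 3.889e-26 kg·m/s

3. The kinetic energy is approximately:
   KE ≈ (Δp)²/(2m) = (3.889e-26)²/(2 × 1.673e-27 kg)
   KE ≈ 4.520e-25 J = 2.821 μeV

This is an order-of-magnitude estimate of the ground state energy.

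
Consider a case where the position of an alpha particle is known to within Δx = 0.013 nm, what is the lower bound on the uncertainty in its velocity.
610.422 m/s

Using the Heisenberg uncertainty principle and Δp = mΔv:
ΔxΔp ≥ ℏ/2
Δx(mΔv) ≥ ℏ/2

The minimum uncertainty in velocity is:
Δv_min = ℏ/(2mΔx)
Δv_min = (1.055e-34 J·s) / (2 × 6.645e-27 kg × 1.300e-11 m)
Δv_min = 6.104e+02 m/s = 610.422 m/s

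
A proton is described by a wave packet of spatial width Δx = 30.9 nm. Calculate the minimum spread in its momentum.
1.706 × 10^-27 kg·m/s

For a wave packet, the spatial width Δx and momentum spread Δp are related by the uncertainty principle:
ΔxΔp ≥ ℏ/2

The minimum momentum spread is:
Δp_min = ℏ/(2Δx)
Δp_min = (1.055e-34 J·s) / (2 × 3.090e-08 m)
Δp_min = 1.706e-27 kg·m/s

A wave packet cannot have both a well-defined position and well-defined momentum.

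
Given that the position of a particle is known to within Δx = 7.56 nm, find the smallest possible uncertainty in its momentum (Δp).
6.975 × 10^-27 kg·m/s

Using the Heisenberg uncertainty principle:
ΔxΔp ≥ ℏ/2

The minimum uncertainty in momentum is:
Δp_min = ℏ/(2Δx)
Δp_min = (1.055e-34 J·s) / (2 × 7.560e-09 m)
Δp_min = 6.975e-27 kg·m/s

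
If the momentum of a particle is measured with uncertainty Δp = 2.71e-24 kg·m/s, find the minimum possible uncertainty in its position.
19.457 pm

Using the Heisenberg uncertainty principle:
ΔxΔp ≥ ℏ/2

The minimum uncertainty in position is:
Δx_min = ℏ/(2Δp)
Δx_min = (1.055e-34 J·s) / (2 × 2.710e-24 kg·m/s)
Δx_min = 1.946e-11 m = 19.457 pm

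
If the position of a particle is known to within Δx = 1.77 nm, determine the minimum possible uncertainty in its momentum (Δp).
2.979 × 10^-26 kg·m/s

Using the Heisenberg uncertainty principle:
ΔxΔp ≥ ℏ/2

The minimum uncertainty in momentum is:
Δp_min = ℏ/(2Δx)
Δp_min = (1.055e-34 J·s) / (2 × 1.770e-09 m)
Δp_min = 2.979e-26 kg·m/s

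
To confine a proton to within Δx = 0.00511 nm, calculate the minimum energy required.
198.661 meV

Localizing a particle requires giving it sufficient momentum uncertainty:

1. From uncertainty principle: Δp ≥ ℏ/(2Δx)
   Δp_min = (1.055e-34 J·s) / (2 × 5.110e-12 m)
   Δp_min = 1.032e-23 kg·m/s

2. This momentum uncertainty corresponds to kinetic energy:
   KE ≈ (Δp)²/(2m) = (1.032e-23)²/(2 × 1.673e-27 kg)
   KE = 3.183e-20 J = 198.661 meV

Tighter localization requires more energy.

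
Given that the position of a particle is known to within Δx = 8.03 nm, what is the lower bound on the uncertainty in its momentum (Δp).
6.566 × 10^-27 kg·m/s

Using the Heisenberg uncertainty principle:
ΔxΔp ≥ ℏ/2

The minimum uncertainty in momentum is:
Δp_min = ℏ/(2Δx)
Δp_min = (1.055e-34 J·s) / (2 × 8.030e-09 m)
Δp_min = 6.566e-27 kg·m/s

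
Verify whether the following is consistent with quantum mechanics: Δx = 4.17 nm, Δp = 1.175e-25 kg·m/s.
Yes, it satisfies the uncertainty principle.

Calculate the product ΔxΔp:
ΔxΔp = (4.170e-09 m) × (1.175e-25 kg·m/s)
ΔxΔp = 4.900e-34 J·s

Compare to the minimum allowed value ℏ/2:
ℏ/2 = 5.273e-35 J·s

Since ΔxΔp = 4.900e-34 J·s ≥ 5.273e-35 J·s = ℏ/2,
the measurement satisfies the uncertainty principle.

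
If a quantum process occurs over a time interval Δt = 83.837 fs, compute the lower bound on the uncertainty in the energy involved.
3.926 meV

Using the energy-time uncertainty principle:
ΔEΔt ≥ ℏ/2

The minimum uncertainty in energy is:
ΔE_min = ℏ/(2Δt)
ΔE_min = (1.055e-34 J·s) / (2 × 8.384e-14 s)
ΔE_min = 6.289e-22 J = 3.926 meV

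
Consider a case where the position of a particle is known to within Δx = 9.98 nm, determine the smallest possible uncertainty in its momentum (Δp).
5.283 × 10^-27 kg·m/s

Using the Heisenberg uncertainty principle:
ΔxΔp ≥ ℏ/2

The minimum uncertainty in momentum is:
Δp_min = ℏ/(2Δx)
Δp_min = (1.055e-34 J·s) / (2 × 9.980e-09 m)
Δp_min = 5.283e-27 kg·m/s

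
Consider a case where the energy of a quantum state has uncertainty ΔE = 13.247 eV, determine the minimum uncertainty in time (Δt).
24.844 as

Using the energy-time uncertainty principle:
ΔEΔt ≥ ℏ/2

The minimum uncertainty in time is:
Δt_min = ℏ/(2ΔE)
Δt_min = (1.055e-34 J·s) / (2 × 2.122e-18 J)
Δt_min = 2.484e-17 s = 24.844 as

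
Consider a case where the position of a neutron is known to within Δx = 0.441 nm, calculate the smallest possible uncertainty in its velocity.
71.386 m/s

Using the Heisenberg uncertainty principle and Δp = mΔv:
ΔxΔp ≥ ℏ/2
Δx(mΔv) ≥ ℏ/2

The minimum uncertainty in velocity is:
Δv_min = ℏ/(2mΔx)
Δv_min = (1.055e-34 J·s) / (2 × 1.675e-27 kg × 4.410e-10 m)
Δv_min = 7.139e+01 m/s = 71.386 m/s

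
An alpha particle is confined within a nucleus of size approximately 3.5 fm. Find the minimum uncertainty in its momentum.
1.507 × 10^-20 kg·m/s

Using the Heisenberg uncertainty principle:
ΔxΔp ≥ ℏ/2

With Δx ≈ L = 3.500e-15 m (the confinement size):
Δp_min = ℏ/(2Δx)
Δp_min = (1.055e-34 J·s) / (2 × 3.500e-15 m)
Δp_min = 1.507e-20 kg·m/s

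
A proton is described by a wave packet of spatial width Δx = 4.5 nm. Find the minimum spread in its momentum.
1.172 × 10^-26 kg·m/s

For a wave packet, the spatial width Δx and momentum spread Δp are related by the uncertainty principle:
ΔxΔp ≥ ℏ/2

The minimum momentum spread is:
Δp_min = ℏ/(2Δx)
Δp_min = (1.055e-34 J·s) / (2 × 4.500e-09 m)
Δp_min = 1.172e-26 kg·m/s

A wave packet cannot have both a well-defined position and well-defined momentum.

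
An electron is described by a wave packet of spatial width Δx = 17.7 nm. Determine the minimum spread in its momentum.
2.979 × 10^-27 kg·m/s

For a wave packet, the spatial width Δx and momentum spread Δp are related by the uncertainty principle:
ΔxΔp ≥ ℏ/2

The minimum momentum spread is:
Δp_min = ℏ/(2Δx)
Δp_min = (1.055e-34 J·s) / (2 × 1.770e-08 m)
Δp_min = 2.979e-27 kg·m/s

A wave packet cannot have both a well-defined position and well-defined momentum.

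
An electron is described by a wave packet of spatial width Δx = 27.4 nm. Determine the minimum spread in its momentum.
1.924 × 10^-27 kg·m/s

For a wave packet, the spatial width Δx and momentum spread Δp are related by the uncertainty principle:
ΔxΔp ≥ ℏ/2

The minimum momentum spread is:
Δp_min = ℏ/(2Δx)
Δp_min = (1.055e-34 J·s) / (2 × 2.740e-08 m)
Δp_min = 1.924e-27 kg·m/s

A wave packet cannot have both a well-defined position and well-defined momentum.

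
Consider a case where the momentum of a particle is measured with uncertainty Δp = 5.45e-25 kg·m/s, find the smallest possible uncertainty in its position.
96.750 pm

Using the Heisenberg uncertainty principle:
ΔxΔp ≥ ℏ/2

The minimum uncertainty in position is:
Δx_min = ℏ/(2Δp)
Δx_min = (1.055e-34 J·s) / (2 × 5.450e-25 kg·m/s)
Δx_min = 9.675e-11 m = 96.750 pm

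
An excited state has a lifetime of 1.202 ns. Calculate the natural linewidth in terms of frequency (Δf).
66.204 MHz

Using the energy-time uncertainty principle and E = hf:
ΔEΔt ≥ ℏ/2
hΔf·Δt ≥ ℏ/2

The minimum frequency uncertainty is:
Δf = ℏ/(2hτ) = 1/(4πτ)
Δf = 1/(4π × 1.202e-09 s)
Δf = 6.620e+07 Hz = 66.204 MHz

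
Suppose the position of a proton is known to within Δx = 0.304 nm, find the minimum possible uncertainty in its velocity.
103.699 m/s

Using the Heisenberg uncertainty principle and Δp = mΔv:
ΔxΔp ≥ ℏ/2
Δx(mΔv) ≥ ℏ/2

The minimum uncertainty in velocity is:
Δv_min = ℏ/(2mΔx)
Δv_min = (1.055e-34 J·s) / (2 × 1.673e-27 kg × 3.040e-10 m)
Δv_min = 1.037e+02 m/s = 103.699 m/s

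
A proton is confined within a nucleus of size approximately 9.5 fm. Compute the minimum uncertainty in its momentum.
5.550 × 10^-21 kg·m/s

Using the Heisenberg uncertainty principle:
ΔxΔp ≥ ℏ/2

With Δx ≈ L = 9.500e-15 m (the confinement size):
Δp_min = ℏ/(2Δx)
Δp_min = (1.055e-34 J·s) / (2 × 9.500e-15 m)
Δp_min = 5.550e-21 kg·m/s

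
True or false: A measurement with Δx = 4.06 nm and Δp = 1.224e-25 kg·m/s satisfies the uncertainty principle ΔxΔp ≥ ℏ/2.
Yes, it satisfies the uncertainty principle.

Calculate the product ΔxΔp:
ΔxΔp = (4.060e-09 m) × (1.224e-25 kg·m/s)
ΔxΔp = 4.969e-34 J·s

Compare to the minimum allowed value ℏ/2:
ℏ/2 = 5.273e-35 J·s

Since ΔxΔp = 4.969e-34 J·s ≥ 5.273e-35 J·s = ℏ/2,
the measurement satisfies the uncertainty principle.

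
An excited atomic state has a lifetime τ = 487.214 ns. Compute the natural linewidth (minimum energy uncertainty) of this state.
675.485 peV

Using the energy-time uncertainty principle:
ΔEΔt ≥ ℏ/2

The lifetime τ represents the time uncertainty Δt.
The natural linewidth (minimum energy uncertainty) is:

ΔE = ℏ/(2τ)
ΔE = (1.055e-34 J·s) / (2 × 4.872e-07 s)
ΔE = 1.082e-28 J = 675.485 peV

This natural linewidth limits the precision of spectroscopic measurements.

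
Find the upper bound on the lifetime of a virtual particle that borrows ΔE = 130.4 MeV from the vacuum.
2.524 ys

Using the energy-time uncertainty principle:
ΔEΔt ≥ ℏ/2

For a virtual particle borrowing energy ΔE, the maximum lifetime is:
Δt_max = ℏ/(2ΔE)

Converting energy:
ΔE = 130.4 MeV = 2.089e-11 J

Δt_max = (1.055e-34 J·s) / (2 × 2.089e-11 J)
Δt_max = 2.524e-24 s = 2.524 ys

Virtual particles with higher borrowed energy exist for shorter times.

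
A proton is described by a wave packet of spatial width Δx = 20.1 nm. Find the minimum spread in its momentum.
2.623 × 10^-27 kg·m/s

For a wave packet, the spatial width Δx and momentum spread Δp are related by the uncertainty principle:
ΔxΔp ≥ ℏ/2

The minimum momentum spread is:
Δp_min = ℏ/(2Δx)
Δp_min = (1.055e-34 J·s) / (2 × 2.010e-08 m)
Δp_min = 2.623e-27 kg·m/s

A wave packet cannot have both a well-defined position and well-defined momentum.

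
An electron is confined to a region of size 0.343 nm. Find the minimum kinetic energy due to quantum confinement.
80.961 meV

Using the uncertainty principle:

1. Position uncertainty: Δx ≈ 3.430e-10 m
2. Minimum momentum uncertainty: Δp = ℏ/(2Δx) = 1.537e-25 kg·m/s
3. Minimum kinetic energy:
   KE = (Δp)²/(2m) = (1.537e-25)²/(2 × 9.109e-31 kg)
   KE = 1.297e-20 J = 80.961 meV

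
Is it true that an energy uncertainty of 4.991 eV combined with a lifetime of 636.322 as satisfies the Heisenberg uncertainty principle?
Yes, it satisfies the uncertainty relation.

Calculate the product ΔEΔt:
ΔE = 4.991 eV = 7.996e-19 J
ΔEΔt = (7.996e-19 J) × (6.363e-16 s)
ΔEΔt = 5.088e-34 J·s

Compare to the minimum allowed value ℏ/2:
ℏ/2 = 5.273e-35 J·s

Since ΔEΔt = 5.088e-34 J·s ≥ 5.273e-35 J·s = ℏ/2,
this satisfies the uncertainty relation.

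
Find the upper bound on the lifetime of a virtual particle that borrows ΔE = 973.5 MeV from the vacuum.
3.381 × 10^-25 s

Using the energy-time uncertainty principle:
ΔEΔt ≥ ℏ/2

For a virtual particle borrowing energy ΔE, the maximum lifetime is:
Δt_max = ℏ/(2ΔE)

Converting energy:
ΔE = 973.5 MeV = 1.560e-10 J

Δt_max = (1.055e-34 J·s) / (2 × 1.560e-10 J)
Δt_max = 3.381e-25 s = 3.381 × 10^-25 s

Virtual particles with higher borrowed energy exist for shorter times.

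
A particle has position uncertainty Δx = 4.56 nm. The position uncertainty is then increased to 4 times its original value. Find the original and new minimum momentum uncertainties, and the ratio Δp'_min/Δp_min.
Original Δp_min = 1.156 × 10^-26 kg·m/s; new Δp'_min = 2.891 × 10^-27 kg·m/s; ratio Δp'_min/Δp_min = 1/4.

From the uncertainty principle ΔxΔp ≥ ℏ/2, the minimum momentum uncertainty is Δp_min = ℏ/(2Δx).

Original (Δx = 4.56 nm = 4.560e-09 m):
Δp_min = (1.055e-34 J·s)/(2 × 4.560e-09 m) = 1.156e-26 kg·m/s

When Δx → 4Δx:
Δp'_min = ℏ/(2 × 4Δx) = (1/4) × ℏ/(2Δx) = (1/4) × Δp_min
Δp'_min = 1/4 × 1.156e-26 kg·m/s = 2.891e-27 kg·m/s

Since Δp_min ∝ 1/Δx, when Δx is increased to 4 times its original value, Δp_min decreases to 1/4 of its original value.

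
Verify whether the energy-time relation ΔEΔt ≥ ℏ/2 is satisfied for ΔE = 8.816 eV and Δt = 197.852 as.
Yes, it satisfies the uncertainty relation.

Calculate the product ΔEΔt:
ΔE = 8.816 eV = 1.412e-18 J
ΔEΔt = (1.412e-18 J) × (1.979e-16 s)
ΔEΔt = 2.795e-34 J·s

Compare to the minimum allowed value ℏ/2:
ℏ/2 = 5.273e-35 J·s

Since ΔEΔt = 2.795e-34 J·s ≥ 5.273e-35 J·s = ℏ/2,
this satisfies the uncertainty relation.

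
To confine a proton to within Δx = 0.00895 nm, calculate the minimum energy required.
64.760 meV

Localizing a particle requires giving it sufficient momentum uncertainty:

1. From uncertainty principle: Δp ≥ ℏ/(2Δx)
   Δp_min = (1.055e-34 J·s) / (2 × 8.950e-12 m)
   Δp_min = 5.891e-24 kg·m/s

2. This momentum uncertainty corresponds to kinetic energy:
   KE ≈ (Δp)²/(2m) = (5.891e-24)²/(2 × 1.673e-27 kg)
   KE = 1.038e-20 J = 64.760 meV

Tighter localization requires more energy.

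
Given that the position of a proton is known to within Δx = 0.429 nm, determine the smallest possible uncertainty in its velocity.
73.484 m/s

Using the Heisenberg uncertainty principle and Δp = mΔv:
ΔxΔp ≥ ℏ/2
Δx(mΔv) ≥ ℏ/2

The minimum uncertainty in velocity is:
Δv_min = ℏ/(2mΔx)
Δv_min = (1.055e-34 J·s) / (2 × 1.673e-27 kg × 4.290e-10 m)
Δv_min = 7.348e+01 m/s = 73.484 m/s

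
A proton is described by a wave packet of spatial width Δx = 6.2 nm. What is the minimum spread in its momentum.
8.505 × 10^-27 kg·m/s

For a wave packet, the spatial width Δx and momentum spread Δp are related by the uncertainty principle:
ΔxΔp ≥ ℏ/2

The minimum momentum spread is:
Δp_min = ℏ/(2Δx)
Δp_min = (1.055e-34 J·s) / (2 × 6.200e-09 m)
Δp_min = 8.505e-27 kg·m/s

A wave packet cannot have both a well-defined position and well-defined momentum.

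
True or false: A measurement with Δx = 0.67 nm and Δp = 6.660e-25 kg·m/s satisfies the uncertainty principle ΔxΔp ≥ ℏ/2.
Yes, it satisfies the uncertainty principle.

Calculate the product ΔxΔp:
ΔxΔp = (6.700e-10 m) × (6.660e-25 kg·m/s)
ΔxΔp = 4.462e-34 J·s

Compare to the minimum allowed value ℏ/2:
ℏ/2 = 5.273e-35 J·s

Since ΔxΔp = 4.462e-34 J·s ≥ 5.273e-35 J·s = ℏ/2,
the measurement satisfies the uncertainty principle.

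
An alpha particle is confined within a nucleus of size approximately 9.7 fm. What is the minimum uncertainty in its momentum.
5.436 × 10^-21 kg·m/s

Using the Heisenberg uncertainty principle:
ΔxΔp ≥ ℏ/2

With Δx ≈ L = 9.700e-15 m (the confinement size):
Δp_min = ℏ/(2Δx)
Δp_min = (1.055e-34 J·s) / (2 × 9.700e-15 m)
Δp_min = 5.436e-21 kg·m/s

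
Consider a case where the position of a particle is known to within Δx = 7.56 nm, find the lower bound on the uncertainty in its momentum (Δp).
6.975 × 10^-27 kg·m/s

Using the Heisenberg uncertainty principle:
ΔxΔp ≥ ℏ/2

The minimum uncertainty in momentum is:
Δp_min = ℏ/(2Δx)
Δp_min = (1.055e-34 J·s) / (2 × 7.560e-09 m)
Δp_min = 6.975e-27 kg·m/s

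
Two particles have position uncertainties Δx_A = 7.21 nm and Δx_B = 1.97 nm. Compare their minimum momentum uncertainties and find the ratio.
Particle B has the larger minimum momentum uncertainty, by a factor of 3.66.

For each particle, the minimum momentum uncertainty is Δp_min = ℏ/(2Δx):

Particle A: Δp_A = ℏ/(2×7.210e-09 m) = 7.313e-27 kg·m/s
Particle B: Δp_B = ℏ/(2×1.970e-09 m) = 2.677e-26 kg·m/s

Ratio: Δp_B/Δp_A = 3.66

Since Δp_min ∝ 1/Δx, the particle with smaller position uncertainty (B) has larger momentum uncertainty.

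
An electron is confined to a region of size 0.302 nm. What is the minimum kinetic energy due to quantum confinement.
104.436 meV

Using the uncertainty principle:

1. Position uncertainty: Δx ≈ 3.020e-10 m
2. Minimum momentum uncertainty: Δp = ℏ/(2Δx) = 1.746e-25 kg·m/s
3. Minimum kinetic energy:
   KE = (Δp)²/(2m) = (1.746e-25)²/(2 × 9.109e-31 kg)
   KE = 1.673e-20 J = 104.436 meV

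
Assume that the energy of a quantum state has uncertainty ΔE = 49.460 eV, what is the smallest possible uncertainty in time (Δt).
6.654 as

Using the energy-time uncertainty principle:
ΔEΔt ≥ ℏ/2

The minimum uncertainty in time is:
Δt_min = ℏ/(2ΔE)
Δt_min = (1.055e-34 J·s) / (2 × 7.924e-18 J)
Δt_min = 6.654e-18 s = 6.654 as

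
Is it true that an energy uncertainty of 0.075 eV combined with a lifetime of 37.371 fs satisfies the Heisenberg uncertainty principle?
Yes, it satisfies the uncertainty relation.

Calculate the product ΔEΔt:
ΔE = 0.075 eV = 1.202e-20 J
ΔEΔt = (1.202e-20 J) × (3.737e-14 s)
ΔEΔt = 4.491e-34 J·s

Compare to the minimum allowed value ℏ/2:
ℏ/2 = 5.273e-35 J·s

Since ΔEΔt = 4.491e-34 J·s ≥ 5.273e-35 J·s = ℏ/2,
this satisfies the uncertainty relation.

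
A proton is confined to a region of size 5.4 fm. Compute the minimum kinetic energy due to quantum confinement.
177.896 keV

Using the uncertainty principle:

1. Position uncertainty: Δx ≈ 5.400e-15 m
2. Minimum momentum uncertainty: Δp = ℏ/(2Δx) = 9.765e-21 kg·m/s
3. Minimum kinetic energy:
   KE = (Δp)²/(2m) = (9.765e-21)²/(2 × 1.673e-27 kg)
   KE = 2.850e-14 J = 177.896 keV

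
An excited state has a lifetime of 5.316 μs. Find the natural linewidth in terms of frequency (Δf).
14.969 kHz

Using the energy-time uncertainty principle and E = hf:
ΔEΔt ≥ ℏ/2
hΔf·Δt ≥ ℏ/2

The minimum frequency uncertainty is:
Δf = ℏ/(2hτ) = 1/(4πτ)
Δf = 1/(4π × 5.316e-06 s)
Δf = 1.497e+04 Hz = 14.969 kHz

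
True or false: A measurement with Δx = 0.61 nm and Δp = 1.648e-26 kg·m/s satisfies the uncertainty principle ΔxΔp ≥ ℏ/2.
No, it violates the uncertainty principle (impossible measurement).

Calculate the product ΔxΔp:
ΔxΔp = (6.100e-10 m) × (1.648e-26 kg·m/s)
ΔxΔp = 1.005e-35 J·s

Compare to the minimum allowed value ℏ/2:
ℏ/2 = 5.273e-35 J·s

Since ΔxΔp = 1.005e-35 J·s < 5.273e-35 J·s = ℏ/2,
the measurement violates the uncertainty principle.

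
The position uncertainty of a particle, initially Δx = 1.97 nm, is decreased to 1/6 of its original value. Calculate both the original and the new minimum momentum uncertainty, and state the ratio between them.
Original Δp_min = 2.677 × 10^-26 kg·m/s; new Δp'_min = 1.606 × 10^-25 kg·m/s; ratio Δp'_min/Δp_min = 6.

From the uncertainty principle ΔxΔp ≥ ℏ/2, the minimum momentum uncertainty is Δp_min = ℏ/(2Δx).

Original (Δx = 1.97 nm = 1.970e-09 m):
Δp_min = (1.055e-34 J·s)/(2 × 1.970e-09 m) = 2.677e-26 kg·m/s

When Δx → (1/6)Δx:
Δp'_min = ℏ/(2 × (1/6)Δx) = 6 × ℏ/(2Δx) = 6 × Δp_min
Δp'_min = 6 × 2.677e-26 kg·m/s = 1.606e-25 kg·m/s

Since Δp_min ∝ 1/Δx, when Δx is decreased to 1/6 of its original value, Δp_min increases to 6 times its original value.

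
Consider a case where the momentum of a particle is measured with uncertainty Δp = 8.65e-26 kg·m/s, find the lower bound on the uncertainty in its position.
609.579 pm

Using the Heisenberg uncertainty principle:
ΔxΔp ≥ ℏ/2

The minimum uncertainty in position is:
Δx_min = ℏ/(2Δp)
Δx_min = (1.055e-34 J·s) / (2 × 8.650e-26 kg·m/s)
Δx_min = 6.096e-10 m = 609.579 pm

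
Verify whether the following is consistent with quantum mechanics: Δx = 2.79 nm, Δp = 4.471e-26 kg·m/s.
Yes, it satisfies the uncertainty principle.

Calculate the product ΔxΔp:
ΔxΔp = (2.790e-09 m) × (4.471e-26 kg·m/s)
ΔxΔp = 1.247e-34 J·s

Compare to the minimum allowed value ℏ/2:
ℏ/2 = 5.273e-35 J·s

Since ΔxΔp = 1.247e-34 J·s ≥ 5.273e-35 J·s = ℏ/2,
the measurement satisfies the uncertainty principle.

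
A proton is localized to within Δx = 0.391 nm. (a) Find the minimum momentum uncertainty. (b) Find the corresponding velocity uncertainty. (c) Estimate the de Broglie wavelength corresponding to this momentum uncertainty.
(a) Δp_min = 1.349 × 10^-25 kg·m/s
(b) Δv_min = 80.625 m/s
(c) λ_dB = 4.913 nm

Step-by-step:

(a) From the uncertainty principle:
Δp_min = ℏ/(2Δx) = (1.055e-34 J·s)/(2 × 3.910e-10 m) = 1.349e-25 kg·m/s

(b) The velocity uncertainty:
Δv = Δp/m = (1.349e-25 kg·m/s)/(1.673e-27 kg) = 8.063e+01 m/s = 80.625 m/s

(c) The de Broglie wavelength for this momentum:
λ = h/p = (6.626e-34 J·s)/(1.349e-25 kg·m/s) = 4.913e-09 m = 4.913 nm

Note: The de Broglie wavelength is comparable to the localization size, as expected from wave-particle duality.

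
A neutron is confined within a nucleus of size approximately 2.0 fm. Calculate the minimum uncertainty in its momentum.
2.636 × 10^-20 kg·m/s

Using the Heisenberg uncertainty principle:
ΔxΔp ≥ ℏ/2

With Δx ≈ L = 2.000e-15 m (the confinement size):
Δp_min = ℏ/(2Δx)
Δp_min = (1.055e-34 J·s) / (2 × 2.000e-15 m)
Δp_min = 2.636e-20 kg·m/s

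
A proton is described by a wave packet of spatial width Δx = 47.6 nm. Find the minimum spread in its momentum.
1.108 × 10^-27 kg·m/s

For a wave packet, the spatial width Δx and momentum spread Δp are related by the uncertainty principle:
ΔxΔp ≥ ℏ/2

The minimum momentum spread is:
Δp_min = ℏ/(2Δx)
Δp_min = (1.055e-34 J·s) / (2 × 4.760e-08 m)
Δp_min = 1.108e-27 kg·m/s

A wave packet cannot have both a well-defined position and well-defined momentum.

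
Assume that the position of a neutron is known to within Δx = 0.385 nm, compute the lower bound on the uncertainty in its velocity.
81.769 m/s

Using the Heisenberg uncertainty principle and Δp = mΔv:
ΔxΔp ≥ ℏ/2
Δx(mΔv) ≥ ℏ/2

The minimum uncertainty in velocity is:
Δv_min = ℏ/(2mΔx)
Δv_min = (1.055e-34 J·s) / (2 × 1.675e-27 kg × 3.850e-10 m)
Δv_min = 8.177e+01 m/s = 81.769 m/s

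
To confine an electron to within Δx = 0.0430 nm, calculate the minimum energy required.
5.151 eV

Localizing a particle requires giving it sufficient momentum uncertainty:

1. From uncertainty principle: Δp ≥ ℏ/(2Δx)
   Δp_min = (1.055e-34 J·s) / (2 × 4.300e-11 m)
   Δp_min = 1.226e-24 kg·m/s

2. This momentum uncertainty corresponds to kinetic energy:
   KE ≈ (Δp)²/(2m) = (1.226e-24)²/(2 × 9.109e-31 kg)
   KE = 8.253e-19 J = 5.151 eV

Tighter localization requires more energy.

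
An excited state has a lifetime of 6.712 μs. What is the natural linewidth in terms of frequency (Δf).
11.856 kHz

Using the energy-time uncertainty principle and E = hf:
ΔEΔt ≥ ℏ/2
hΔf·Δt ≥ ℏ/2

The minimum frequency uncertainty is:
Δf = ℏ/(2hτ) = 1/(4πτ)
Δf = 1/(4π × 6.712e-06 s)
Δf = 1.186e+04 Hz = 11.856 kHz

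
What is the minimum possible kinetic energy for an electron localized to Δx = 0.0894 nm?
1.192 eV

Localizing a particle requires giving it sufficient momentum uncertainty:

1. From uncertainty principle: Δp ≥ ℏ/(2Δx)
   Δp_min = (1.055e-34 J·s) / (2 × 8.940e-11 m)
   Δp_min = 5.898e-25 kg·m/s

2. This momentum uncertainty corresponds to kinetic energy:
   KE ≈ (Δp)²/(2m) = (5.898e-25)²/(2 × 9.109e-31 kg)
   KE = 1.909e-19 J = 1.192 eV

Tighter localization requires more energy.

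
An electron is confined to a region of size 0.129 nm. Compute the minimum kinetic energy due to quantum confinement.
572.379 meV

Using the uncertainty principle:

1. Position uncertainty: Δx ≈ 1.290e-10 m
2. Minimum momentum uncertainty: Δp = ℏ/(2Δx) = 4.087e-25 kg·m/s
3. Minimum kinetic energy:
   KE = (Δp)²/(2m) = (4.087e-25)²/(2 × 9.109e-31 kg)
   KE = 9.171e-20 J = 572.379 meV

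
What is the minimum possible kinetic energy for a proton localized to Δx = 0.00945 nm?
58.089 meV

Localizing a particle requires giving it sufficient momentum uncertainty:

1. From uncertainty principle: Δp ≥ ℏ/(2Δx)
   Δp_min = (1.055e-34 J·s) / (2 × 9.450e-12 m)
   Δp_min = 5.580e-24 kg·m/s

2. This momentum uncertainty corresponds to kinetic energy:
   KE ≈ (Δp)²/(2m) = (5.580e-24)²/(2 × 1.673e-27 kg)
   KE = 9.307e-21 J = 58.089 meV

Tighter localization requires more energy.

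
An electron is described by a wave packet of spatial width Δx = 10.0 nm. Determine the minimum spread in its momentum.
5.273 × 10^-27 kg·m/s

For a wave packet, the spatial width Δx and momentum spread Δp are related by the uncertainty principle:
ΔxΔp ≥ ℏ/2

The minimum momentum spread is:
Δp_min = ℏ/(2Δx)
Δp_min = (1.055e-34 J·s) / (2 × 1.000e-08 m)
Δp_min = 5.273e-27 kg·m/s

A wave packet cannot have both a well-defined position and well-defined momentum.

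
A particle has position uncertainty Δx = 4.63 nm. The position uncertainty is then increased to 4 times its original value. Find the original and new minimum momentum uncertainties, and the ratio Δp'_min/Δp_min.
Original Δp_min = 1.139 × 10^-26 kg·m/s; new Δp'_min = 2.847 × 10^-27 kg·m/s; ratio Δp'_min/Δp_min = 1/4.

From the uncertainty principle ΔxΔp ≥ ℏ/2, the minimum momentum uncertainty is Δp_min = ℏ/(2Δx).

Original (Δx = 4.63 nm = 4.630e-09 m):
Δp_min = (1.055e-34 J·s)/(2 × 4.630e-09 m) = 1.139e-26 kg·m/s

When Δx → 4Δx:
Δp'_min = ℏ/(2 × 4Δx) = (1/4) × ℏ/(2Δx) = (1/4) × Δp_min
Δp'_min = 1/4 × 1.139e-26 kg·m/s = 2.847e-27 kg·m/s

Since Δp_min ∝ 1/Δx, when Δx is increased to 4 times its original value, Δp_min decreases to 1/4 of its original value.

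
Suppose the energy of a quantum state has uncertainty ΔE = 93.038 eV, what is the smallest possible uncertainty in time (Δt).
3.537 as

Using the energy-time uncertainty principle:
ΔEΔt ≥ ℏ/2

The minimum uncertainty in time is:
Δt_min = ℏ/(2ΔE)
Δt_min = (1.055e-34 J·s) / (2 × 1.491e-17 J)
Δt_min = 3.537e-18 s = 3.537 as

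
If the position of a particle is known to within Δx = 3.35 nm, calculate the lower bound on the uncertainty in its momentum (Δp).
1.574 × 10^-26 kg·m/s

Using the Heisenberg uncertainty principle:
ΔxΔp ≥ ℏ/2

The minimum uncertainty in momentum is:
Δp_min = ℏ/(2Δx)
Δp_min = (1.055e-34 J·s) / (2 × 3.350e-09 m)
Δp_min = 1.574e-26 kg·m/s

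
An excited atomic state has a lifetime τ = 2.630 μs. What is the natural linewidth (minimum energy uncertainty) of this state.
125.135 peV

Using the energy-time uncertainty principle:
ΔEΔt ≥ ℏ/2

The lifetime τ represents the time uncertainty Δt.
The natural linewidth (minimum energy uncertainty) is:

ΔE = ℏ/(2τ)
ΔE = (1.055e-34 J·s) / (2 × 2.630e-06 s)
ΔE = 2.005e-29 J = 125.135 peV

This natural linewidth limits the precision of spectroscopic measurements.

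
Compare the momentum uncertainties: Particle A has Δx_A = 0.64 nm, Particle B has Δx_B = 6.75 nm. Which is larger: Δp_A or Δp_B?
Particle A has the larger minimum momentum uncertainty, by a factor of 10.55.

For each particle, the minimum momentum uncertainty is Δp_min = ℏ/(2Δx):

Particle A: Δp_A = ℏ/(2×6.400e-10 m) = 8.239e-26 kg·m/s
Particle B: Δp_B = ℏ/(2×6.750e-09 m) = 7.812e-27 kg·m/s

Ratio: Δp_A/Δp_B = 10.55

Since Δp_min ∝ 1/Δx, the particle with smaller position uncertainty (A) has larger momentum uncertainty.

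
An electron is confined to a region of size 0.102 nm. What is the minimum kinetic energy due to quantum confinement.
915.509 meV

Using the uncertainty principle:

1. Position uncertainty: Δx ≈ 1.020e-10 m
2. Minimum momentum uncertainty: Δp = ℏ/(2Δx) = 5.169e-25 kg·m/s
3. Minimum kinetic energy:
   KE = (Δp)²/(2m) = (5.169e-25)²/(2 × 9.109e-31 kg)
   KE = 1.467e-19 J = 915.509 meV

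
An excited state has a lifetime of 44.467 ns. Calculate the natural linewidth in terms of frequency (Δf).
1.790 MHz

Using the energy-time uncertainty principle and E = hf:
ΔEΔt ≥ ℏ/2
hΔf·Δt ≥ ℏ/2

The minimum frequency uncertainty is:
Δf = ℏ/(2hτ) = 1/(4πτ)
Δf = 1/(4π × 4.447e-08 s)
Δf = 1.790e+06 Hz = 1.790 MHz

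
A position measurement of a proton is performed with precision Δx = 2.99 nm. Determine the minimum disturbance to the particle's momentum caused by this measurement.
1.763 × 10^-26 kg·m/s

The uncertainty principle implies that measuring position disturbs momentum:
ΔxΔp ≥ ℏ/2

When we measure position with precision Δx, we necessarily introduce a momentum uncertainty:
Δp ≥ ℏ/(2Δx)
Δp_min = (1.055e-34 J·s) / (2 × 2.990e-09 m)
Δp_min = 1.763e-26 kg·m/s

The more precisely we measure position, the greater the momentum disturbance.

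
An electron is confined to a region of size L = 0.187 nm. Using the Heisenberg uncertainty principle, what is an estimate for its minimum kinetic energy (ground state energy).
272.383 meV

Using the uncertainty principle to estimate ground state energy:

1. The position uncertainty is approximately the confinement size:
   Δx ≈ L = 1.870e-10 m

2. From ΔxΔp ≥ ℏ/2, the minimum momentum uncertainty is:
   Δp ≈ ℏ/(2L) = 2.820e-25 kg·m/s

3. The kinetic energy is approximately:
   KE ≈ (Δp)²/(2m) = (2.820e-25)²/(2 × 9.109e-31 kg)
   KE ≈ 4.364e-20 J = 272.383 meV

This is an order-of-magnitude estimate of the ground state energy.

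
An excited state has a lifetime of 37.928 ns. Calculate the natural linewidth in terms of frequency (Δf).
2.098 MHz

Using the energy-time uncertainty principle and E = hf:
ΔEΔt ≥ ℏ/2
hΔf·Δt ≥ ℏ/2

The minimum frequency uncertainty is:
Δf = ℏ/(2hτ) = 1/(4πτ)
Δf = 1/(4π × 3.793e-08 s)
Δf = 2.098e+06 Hz = 2.098 MHz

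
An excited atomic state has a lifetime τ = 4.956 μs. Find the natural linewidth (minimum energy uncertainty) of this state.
66.406 peV

Using the energy-time uncertainty principle:
ΔEΔt ≥ ℏ/2

The lifetime τ represents the time uncertainty Δt.
The natural linewidth (minimum energy uncertainty) is:

ΔE = ℏ/(2τ)
ΔE = (1.055e-34 J·s) / (2 × 4.956e-06 s)
ΔE = 1.064e-29 J = 66.406 peV

This natural linewidth limits the precision of spectroscopic measurements.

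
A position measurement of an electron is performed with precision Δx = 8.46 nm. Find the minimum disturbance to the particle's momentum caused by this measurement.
6.233 × 10^-27 kg·m/s

The uncertainty principle implies that measuring position disturbs momentum:
ΔxΔp ≥ ℏ/2

When we measure position with precision Δx, we necessarily introduce a momentum uncertainty:
Δp ≥ ℏ/(2Δx)
Δp_min = (1.055e-34 J·s) / (2 × 8.460e-09 m)
Δp_min = 6.233e-27 kg·m/s

The more precisely we measure position, the greater the momentum disturbance.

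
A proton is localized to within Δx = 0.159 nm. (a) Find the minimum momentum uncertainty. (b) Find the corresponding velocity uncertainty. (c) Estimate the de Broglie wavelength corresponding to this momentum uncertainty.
(a) Δp_min = 3.316 × 10^-25 kg·m/s
(b) Δv_min = 198.267 m/s
(c) λ_dB = 1.998 nm

Step-by-step:

(a) From the uncertainty principle:
Δp_min = ℏ/(2Δx) = (1.055e-34 J·s)/(2 × 1.590e-10 m) = 3.316e-25 kg·m/s

(b) The velocity uncertainty:
Δv = Δp/m = (3.316e-25 kg·m/s)/(1.673e-27 kg) = 1.983e+02 m/s = 198.267 m/s

(c) The de Broglie wavelength for this momentum:
λ = h/p = (6.626e-34 J·s)/(3.316e-25 kg·m/s) = 1.998e-09 m = 1.998 nm

Note: The de Broglie wavelength is comparable to the localization size, as expected from wave-particle duality.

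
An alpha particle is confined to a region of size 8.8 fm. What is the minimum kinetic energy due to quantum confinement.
16.862 keV

Using the uncertainty principle:

1. Position uncertainty: Δx ≈ 8.800e-15 m
2. Minimum momentum uncertainty: Δp = ℏ/(2Δx) = 5.992e-21 kg·m/s
3. Minimum kinetic energy:
   KE = (Δp)²/(2m) = (5.992e-21)²/(2 × 6.645e-27 kg)
   KE = 2.702e-15 J = 16.862 keV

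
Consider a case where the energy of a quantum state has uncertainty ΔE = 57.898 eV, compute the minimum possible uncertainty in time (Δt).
5.684 as

Using the energy-time uncertainty principle:
ΔEΔt ≥ ℏ/2

The minimum uncertainty in time is:
Δt_min = ℏ/(2ΔE)
Δt_min = (1.055e-34 J·s) / (2 × 9.276e-18 J)
Δt_min = 5.684e-18 s = 5.684 as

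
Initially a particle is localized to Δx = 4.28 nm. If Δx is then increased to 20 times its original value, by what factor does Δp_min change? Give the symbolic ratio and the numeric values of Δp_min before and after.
Original Δp_min = 1.232 × 10^-26 kg·m/s; new Δp'_min = 6.160 × 10^-28 kg·m/s; ratio Δp'_min/Δp_min = 1/20.

From the uncertainty principle ΔxΔp ≥ ℏ/2, the minimum momentum uncertainty is Δp_min = ℏ/(2Δx).

Original (Δx = 4.28 nm = 4.280e-09 m):
Δp_min = (1.055e-34 J·s)/(2 × 4.280e-09 m) = 1.232e-26 kg·m/s

When Δx → 20Δx:
Δp'_min = ℏ/(2 × 20Δx) = (1/20) × ℏ/(2Δx) = (1/20) × Δp_min
Δp'_min = 1/20 × 1.232e-26 kg·m/s = 6.160e-28 kg·m/s

Since Δp_min ∝ 1/Δx, when Δx is increased to 20 times its original value, Δp_min decreases to 1/20 of its original value.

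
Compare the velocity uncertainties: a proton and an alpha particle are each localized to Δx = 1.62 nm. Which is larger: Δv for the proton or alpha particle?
The proton has the larger minimum velocity uncertainty, by a ratio of 4.0.

For both particles, Δp_min = ℏ/(2Δx) = 3.255e-26 kg·m/s (same for both).

The velocity uncertainty is Δv = Δp/m:
- proton: Δv = 3.255e-26 / 1.673e-27 = 1.946e+01 m/s = 19.460 m/s
- alpha particle: Δv = 3.255e-26 / 6.645e-27 = 4.898e+00 m/s = 4.898 m/s

Ratio: 1.946e+01 / 4.898e+00 = 4.0

The lighter particle has larger velocity uncertainty because Δv ∝ 1/m.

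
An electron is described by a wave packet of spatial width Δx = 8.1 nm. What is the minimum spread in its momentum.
6.510 × 10^-27 kg·m/s

For a wave packet, the spatial width Δx and momentum spread Δp are related by the uncertainty principle:
ΔxΔp ≥ ℏ/2

The minimum momentum spread is:
Δp_min = ℏ/(2Δx)
Δp_min = (1.055e-34 J·s) / (2 × 8.100e-09 m)
Δp_min = 6.510e-27 kg·m/s

A wave packet cannot have both a well-defined position and well-defined momentum.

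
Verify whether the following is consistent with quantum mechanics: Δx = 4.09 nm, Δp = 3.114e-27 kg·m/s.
No, it violates the uncertainty principle (impossible measurement).

Calculate the product ΔxΔp:
ΔxΔp = (4.090e-09 m) × (3.114e-27 kg·m/s)
ΔxΔp = 1.274e-35 J·s

Compare to the minimum allowed value ℏ/2:
ℏ/2 = 5.273e-35 J·s

Since ΔxΔp = 1.274e-35 J·s < 5.273e-35 J·s = ℏ/2,
the measurement violates the uncertainty principle.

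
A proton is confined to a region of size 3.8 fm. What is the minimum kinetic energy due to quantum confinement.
359.242 keV

Using the uncertainty principle:

1. Position uncertainty: Δx ≈ 3.800e-15 m
2. Minimum momentum uncertainty: Δp = ℏ/(2Δx) = 1.388e-20 kg·m/s
3. Minimum kinetic energy:
   KE = (Δp)²/(2m) = (1.388e-20)²/(2 × 1.673e-27 kg)
   KE = 5.756e-14 J = 359.242 keV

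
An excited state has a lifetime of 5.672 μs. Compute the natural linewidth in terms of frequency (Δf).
14.030 kHz

Using the energy-time uncertainty principle and E = hf:
ΔEΔt ≥ ℏ/2
hΔf·Δt ≥ ℏ/2

The minimum frequency uncertainty is:
Δf = ℏ/(2hτ) = 1/(4πτ)
Δf = 1/(4π × 5.672e-06 s)
Δf = 1.403e+04 Hz = 14.030 kHz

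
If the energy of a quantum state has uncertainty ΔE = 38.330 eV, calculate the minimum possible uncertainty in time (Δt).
8.586 as

Using the energy-time uncertainty principle:
ΔEΔt ≥ ℏ/2

The minimum uncertainty in time is:
Δt_min = ℏ/(2ΔE)
Δt_min = (1.055e-34 J·s) / (2 × 6.141e-18 J)
Δt_min = 8.586e-18 s = 8.586 as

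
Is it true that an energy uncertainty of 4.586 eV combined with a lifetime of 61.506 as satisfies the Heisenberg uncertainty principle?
No, it violates the uncertainty relation.

Calculate the product ΔEΔt:
ΔE = 4.586 eV = 7.348e-19 J
ΔEΔt = (7.348e-19 J) × (6.151e-17 s)
ΔEΔt = 4.519e-35 J·s

Compare to the minimum allowed value ℏ/2:
ℏ/2 = 5.273e-35 J·s

Since ΔEΔt = 4.519e-35 J·s < 5.273e-35 J·s = ℏ/2,
this violates the uncertainty relation.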